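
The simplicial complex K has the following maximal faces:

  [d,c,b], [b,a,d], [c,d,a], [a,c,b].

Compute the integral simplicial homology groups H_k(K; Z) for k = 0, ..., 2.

H_0 ≅ Z,  H_1 = 0,  H_2 ≅ Z.

K has 4 vertices, 6 edges, 4 triangles.
rank ∂_0 = 0, rank ∂_1 = 3 ⇒ b_0 = 4 − 0 − 3 = 1; all invariant factors of ∂_1 are 1 so no torsion. So H_0 ≅ Z.
rank ∂_1 = 3, rank ∂_2 = 3 ⇒ b_1 = 6 − 3 − 3 = 0; all invariant factors of ∂_2 are 1 so no torsion. So H_1 ≅ 0.
rank ∂_2 = 3, rank ∂_3 = 0 ⇒ b_2 = 4 − 3 − 0 = 1. So H_2 ≅ Z.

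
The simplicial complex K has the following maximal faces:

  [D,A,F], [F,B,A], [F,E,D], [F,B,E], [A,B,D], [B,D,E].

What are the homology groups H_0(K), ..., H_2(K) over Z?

H_0 ≅ Z,  H_1 = 0,  H_2 ≅ Z.

Order the vertices as A < B < D < E < F. Listing each simplex with vertices in this order, K has dimension 2 with simplices:

  0-simplices (5): A, B, D, E, F
  1-simplices (9): AB, AD, AF, BD, BE, BF, DE, DF, EF
  2-simplices (6): ABD, ABF, ADF, BDE, BEF, DEF

Hence C_0 ≅ Z^5, C_1 ≅ Z^9, C_2 ≅ Z^6.

The boundary map ∂_1: C_1 → C_0 maps an edge to its endpoints' difference, ∂[p,q] = q − p. For instance
  ∂BE = E − B.
The resulting 5×9 matrix has rank 4, and its Smith normal form has invariant factors (1,1,1,1).

Boundary ∂_2: C_2 → C_1 acts by ∂[p,q,r] = [q,r] − [p,r] + [p,q]. For instance
  ∂BDE = DE − BE + BD,
  ∂DEF = EF − DF + DE.
This gives a 9×6 integer matrix of rank 5; reducing to Smith normal form yields diagonal entries (1,1,1,1,1).

Now H_k = ker ∂_k / im ∂_{k+1}, so:

  H_0: rank C_0 − rank ∂_1 = 5 − 4 = 1, and the invariant factors of ∂_1 are all 1, so H_0 = Z.
  H_1: rank ker ∂_1 − rank ∂_2 = (9 − 4) − 5 = 0, and the invariant factors of ∂_2 are all 1, so H_1 = 0.
  H_2: rank ker ∂_2 − rank ∂_3 = (6 − 5) − 0 = 1, and there is no ∂_3, so H_2 = Z.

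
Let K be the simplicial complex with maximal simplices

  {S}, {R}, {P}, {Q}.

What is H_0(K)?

We work with the vertex ordering P < Q < R < S. The simplices of K, each written with vertices in increasing order, are:

  0-simplices (4): P, Q, R, S

so the chain groups are C_0 ≅ Z^4.

From H_k ≅ ker(∂_k) / im(∂_{k+1}) we obtain:

  H_0: rank C_0 − rank ∂_1 = 4 − 0 = 4, and there is no ∂_1, so H_0 ≅ Z^4.

(K is a triangulation of a set of 4 points.)

H_0 = Z^4.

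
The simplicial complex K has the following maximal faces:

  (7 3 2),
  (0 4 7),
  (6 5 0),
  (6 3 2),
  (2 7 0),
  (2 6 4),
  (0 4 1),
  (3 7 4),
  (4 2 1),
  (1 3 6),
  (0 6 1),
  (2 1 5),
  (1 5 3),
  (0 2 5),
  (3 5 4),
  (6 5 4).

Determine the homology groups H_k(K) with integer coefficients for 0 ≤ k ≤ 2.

Take the total order 0 < 1 < 2 < 3 < 4 < 5 < 6 < 7 on the vertex set. Then K (dimension 2) consists of the simplices:

  0-simplices (8): [0], [1], [2], [3], [4], [5], [6], [7]
  1-simplices (24): (24 of them)
  2-simplices (16): [0,1,4], [0,1,6], [0,2,5], [0,2,7], [0,4,7], [0,5,6], [1,2,4], [1,2,5], [1,3,5], [1,3,6], [2,3,6], [2,3,7], [2,4,6], [3,4,5], [3,4,7], [4,5,6]

Hence C_0 ≅ Z^8, C_1 ≅ Z^24, C_2 ≅ Z^16.

∂_1: C_1 → C_0 sends each edge [p,q] (with p < q) to q − p. For instance
  ∂[0,4] = [4] − [0].
As a 8×24 matrix over Z this has rank 7, with invariant factors (1,1,1,1,1,1,1).

Boundary ∂_2: C_2 → C_1 maps a triangle to the signed sum of its edges. For instance
  ∂[2,3,6] = [3,6] − [2,6] + [2,3],
  ∂[0,1,6] = [1,6] − [0,6] + [0,1].
The resulting 24×16 matrix has rank 15, and its Smith normal form has invariant factors (1,1,1,1,1,1,1,1,1,1,1,1,1,1,1).

Computing H_k = (kernel of ∂_k) / (image of ∂_{k+1}):

  H_0: rank C_0 − rank ∂_1 = 8 − 7 = 1, and the invariant factors of ∂_1 are all 1, so H_0 ≅ Z.
  H_1: rank ker ∂_1 − rank ∂_2 = (24 − 7) − 15 = 2, and the invariant factors of ∂_2 are all 1, so H_1 ≅ Z^2.
  H_2: rank ker ∂_2 − rank ∂_3 = (16 − 15) − 0 = 1, and there is no ∂_3, so H_2 ≅ Z.

(K is a triangulation of the torus T^2.)

H_0 ≅ Z,  H_1 ≅ Z^2,  H_2 ≅ Z.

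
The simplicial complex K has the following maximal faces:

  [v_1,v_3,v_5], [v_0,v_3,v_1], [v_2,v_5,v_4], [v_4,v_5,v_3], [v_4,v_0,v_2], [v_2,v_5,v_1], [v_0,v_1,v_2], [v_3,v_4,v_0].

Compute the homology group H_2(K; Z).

H_2 ≅ Z.

Order the vertices as v_0 < v_1 < v_2 < v_3 < v_4 < v_5. Listing each simplex with vertices in this order, K has dimension 2 with simplices:

  0-simplices (6): [v_0], [v_1], [v_2], [v_3], [v_4], [v_5]
  1-simplices (12): [v_0,v_1], [v_0,v_2], [v_0,v_3], [v_0,v_4], [v_1,v_2], [v_1,v_3], [v_1,v_5], [v_2,v_4], [v_2,v_5], [v_3,v_4], [v_3,v_5], [v_4,v_5]
  2-simplices (8): [v_0,v_1,v_2], [v_0,v_1,v_3], [v_0,v_2,v_4], [v_0,v_3,v_4], [v_1,v_2,v_5], [v_1,v_3,v_5], [v_2,v_4,v_5], [v_3,v_4,v_5]

Hence C_0 ≅ Z^6, C_1 ≅ Z^12, C_2 ≅ Z^8.

The boundary map ∂_1: C_1 → C_0 sends each edge [p,q] (with p < q) to q − p.
The 6×12 boundary matrix has rank 5 and Smith normal form diag(1,1,1,1,1).

The boundary map ∂_2: C_2 → C_1 sends each 2-simplex [p,q,r] to [q,r] − [p,r] + [p,q]. For instance
  ∂[v_0,v_3,v_4] = [v_3,v_4] − [v_0,v_4] + [v_0,v_3],
  ∂[v_2,v_4,v_5] = [v_4,v_5] − [v_2,v_5] + [v_2,v_4].
As a 12×8 matrix over Z this has rank 7, with invariant factors (1,1,1,1,1,1,1).

From H_k ≅ ker(∂_k) / im(∂_{k+1}) we obtain:

  H_2: rank ker ∂_2 − rank ∂_3 = (8 − 7) − 0 = 1, and there is no ∂_3, so H_2 = Z.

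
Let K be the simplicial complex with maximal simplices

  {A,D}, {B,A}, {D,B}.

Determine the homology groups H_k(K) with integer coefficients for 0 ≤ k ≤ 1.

H_0 ≅ Z,  H_1 ≅ Z.

Take the total order A < B < D on the vertex set. Then K (dimension 1) consists of the simplices:

  0-simplices (3): A, B, D
  1-simplices (3): AB, AD, BD

Hence C_0 ≅ Z^3, C_1 ≅ Z^3.

The boundary map ∂_1: C_1 → C_0 sends each edge [p,q] (with p < q) to q − p.
As a 3×3 matrix over Z this has rank 2, with invariant factors (1,1).

Computing H_k = (kernel of ∂_k) / (image of ∂_{k+1}):

  H_0: rank C_0 − rank ∂_1 = 3 − 2 = 1, and the invariant factors of ∂_1 are all 1, so H_0 = Z.
  H_1: rank ker ∂_1 − rank ∂_2 = (3 − 2) − 0 = 1, and there is no ∂_2, so H_1 = Z.

(K is a triangulation of the circle S^1.)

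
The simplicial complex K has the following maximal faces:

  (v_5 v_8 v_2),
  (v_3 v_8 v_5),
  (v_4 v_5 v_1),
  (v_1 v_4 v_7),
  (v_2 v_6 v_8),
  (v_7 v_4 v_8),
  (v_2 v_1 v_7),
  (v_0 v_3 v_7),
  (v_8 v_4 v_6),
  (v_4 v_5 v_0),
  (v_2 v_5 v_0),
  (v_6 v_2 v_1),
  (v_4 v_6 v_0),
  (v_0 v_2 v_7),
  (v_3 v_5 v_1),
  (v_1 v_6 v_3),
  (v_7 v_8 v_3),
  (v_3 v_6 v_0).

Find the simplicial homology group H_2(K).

H_2 = Z.

Take the total order v_0 < v_1 < v_2 < v_3 < v_4 < v_5 < v_6 < v_7 < v_8 on the vertex set. Then K (dimension 2) consists of the simplices:

  0-simplices (9): [v_0], [v_1], [v_2], [v_3], [v_4], [v_5], [v_6], [v_7], [v_8]
  1-simplices (27): (27 of them)
  2-simplices (18): (18 of them)

giving chain groups C_0 ≅ Z^9, C_1 ≅ Z^27, C_2 ≅ Z^18.

∂_1: C_1 → C_0 maps an edge to its endpoints' difference, ∂[p,q] = q − p.
The resulting 9×27 matrix has rank 8, and its Smith normal form has invariant factors (1,1,1,1,1,1,1,1).

The boundary map ∂_2: C_2 → C_1 acts by ∂[p,q,r] = [q,r] − [p,r] + [p,q]. For instance
  ∂[v_0,v_4,v_5] = [v_4,v_5] − [v_0,v_5] + [v_0,v_4],
  ∂[v_0,v_2,v_5] = [v_2,v_5] − [v_0,v_5] + [v_0,v_2].
The resulting 27×18 matrix has rank 17, and its Smith normal form has invariant factors (1,1,1,1,1,1,1,1,1,1,1,1,1,1,1,1,1).

Reading off H_k = ker ∂_k / im ∂_{k+1}:

  H_2: rank ker ∂_2 − rank ∂_3 = (18 − 17) − 0 = 1, and there is no ∂_3, so H_2 = Z.

(K is a triangulation of the torus T^2.)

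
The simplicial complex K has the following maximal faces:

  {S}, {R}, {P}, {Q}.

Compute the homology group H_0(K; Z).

Order the vertices as P < Q < R < S. Listing each simplex with vertices in this order, K has dimension 0 with simplices:

  0-simplices (4): P, Q, R, S

Hence C_0 ≅ Z^4.

Reading off H_k = ker ∂_k / im ∂_{k+1}:

  H_0: rank C_0 − rank ∂_1 = 4 − 0 = 4, and there is no ∂_1, so H_0 = Z^4.

H_0 = Z^4.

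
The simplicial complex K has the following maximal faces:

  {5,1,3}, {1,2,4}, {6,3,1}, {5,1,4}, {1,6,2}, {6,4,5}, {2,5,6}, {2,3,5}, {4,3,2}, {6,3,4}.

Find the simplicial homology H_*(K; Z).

We work with the vertex ordering 1 < 2 < 3 < 4 < 5 < 6. The simplices of K, each written with vertices in increasing order, are:

  0-simplices (6): [1], [2], [3], [4], [5], [6]
  1-simplices (15): [1,2], [1,3], [1,4], [1,5], [1,6], [2,3], [2,4], [2,5], [2,6], [3,4], [3,5], [3,6], [4,5], [4,6], [5,6]
  2-simplices (10): [1,2,4], [1,2,6], [1,3,5], [1,3,6], [1,4,5], [2,3,4], [2,3,5], [2,5,6], [3,4,6], [4,5,6]

giving chain groups C_0 ≅ Z^6, C_1 ≅ Z^15, C_2 ≅ Z^10.

The boundary map ∂_1: C_1 → C_0 sends each edge [p,q] (with p < q) to q − p.
As a 6×15 matrix over Z this has rank 5, with invariant factors (1,1,1,1,1).

Boundary ∂_2: C_2 → C_1 maps a triangle to the signed sum of its edges. For instance
  ∂[1,3,6] = [3,6] − [1,6] + [1,3],
  ∂[1,4,5] = [4,5] − [1,5] + [1,4].
This gives a 15×10 integer matrix of rank 10; reducing to Smith normal form yields diagonal entries (1,1,1,1,1,1,1,1,1,2).

Reading off H_k = ker ∂_k / im ∂_{k+1}:

  H_0: rank C_0 − rank ∂_1 = 6 − 5 = 1, and the invariant factors of ∂_1 are all 1, so H_0 = Z.
  H_1: rank ker ∂_1 − rank ∂_2 = (15 − 5) − 10 = 0, and ∂_2 has invariant factor 2 > 1, so H_1 = Z/2.
  H_2: rank ker ∂_2 − rank ∂_3 = (10 − 10) − 0 = 0, and there is no ∂_3, so H_2 = 0.

(K is a triangulation of the real projective plane RP^2.)

H_0 = Z,  H_1 = Z/2,  H_2 = 0.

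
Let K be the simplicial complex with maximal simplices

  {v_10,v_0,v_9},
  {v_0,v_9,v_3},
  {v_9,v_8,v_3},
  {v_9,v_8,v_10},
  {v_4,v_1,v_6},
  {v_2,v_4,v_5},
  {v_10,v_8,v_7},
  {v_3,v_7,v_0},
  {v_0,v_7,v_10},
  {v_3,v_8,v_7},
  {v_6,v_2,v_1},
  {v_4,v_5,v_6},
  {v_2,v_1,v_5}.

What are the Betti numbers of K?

Order the vertices as v_0 < v_1 < v_2 < v_3 < v_4 < v_5 < v_6 < v_7 < v_8 < v_9 < v_10. Listing each simplex with vertices in this order, K has dimension 2 with simplices:

  0-simplices (11): [v_0], [v_1], [v_2], [v_3], [v_4], [v_5], [v_6], [v_7], [v_8], [v_9], [v_10]
  1-simplices (22): (22 of them)
  2-simplices (13): (13 of them)

Hence C_0 ≅ Z^11, C_1 ≅ Z^22, C_2 ≅ Z^13.

Boundary ∂_1: C_1 → C_0 is given by ∂[p,q] = [q] − [p].
As a 11×22 matrix over Z this has rank 9, with invariant factors (1,1,1,1,1,1,1,1,1).

Boundary ∂_2: C_2 → C_1 acts by ∂[p,q,r] = [q,r] − [p,r] + [p,q]. For instance
  ∂[v_8,v_9,v_10] = [v_9,v_10] − [v_8,v_10] + [v_8,v_9],
  ∂[v_0,v_3,v_7] = [v_3,v_7] − [v_0,v_7] + [v_0,v_3].
The 22×13 boundary matrix has rank 12 and Smith normal form diag(1,1,1,1,1,1,1,1,1,1,1,1).

From H_k ≅ ker(∂_k) / im(∂_{k+1}) we obtain:

  H_0: rank C_0 − rank ∂_1 = 11 − 9 = 2, and the invariant factors of ∂_1 are all 1, so H_0 ≅ Z^2.
  H_1: rank ker ∂_1 − rank ∂_2 = (22 − 9) − 12 = 1, and the invariant factors of ∂_2 are all 1, so H_1 ≅ Z.
  H_2: rank ker ∂_2 − rank ∂_3 = (13 − 12) − 0 = 1, and there is no ∂_3, so H_2 ≅ Z.

As a check, the Euler characteristic is 11 − 22 + 13 = 2, which agrees with 2 − 1 + 1 = 2.

Hence the Betti numbers are b_0 = 2, b_1 = 1, b_2 = 1.

b_0 = 2, b_1 = 1, b_2 = 1.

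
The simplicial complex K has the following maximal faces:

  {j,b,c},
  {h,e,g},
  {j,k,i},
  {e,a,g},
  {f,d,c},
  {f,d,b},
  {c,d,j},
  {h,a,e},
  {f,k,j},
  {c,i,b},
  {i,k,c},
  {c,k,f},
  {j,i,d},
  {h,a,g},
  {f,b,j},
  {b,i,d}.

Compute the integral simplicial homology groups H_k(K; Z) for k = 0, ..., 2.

H_0 ≅ Z^2,  H_1 ≅ Z/2,  H_2 ≅ Z.

K has 11 vertices, 24 edges, 16 triangles.
rank ∂_0 = 0, rank ∂_1 = 9 ⇒ b_0 = 11 − 0 − 9 = 2; all invariant factors of ∂_1 are 1 so no torsion. So H_0 = Z^2.
rank ∂_1 = 9, rank ∂_2 = 15 ⇒ b_1 = 24 − 9 − 15 = 0; ∂_2 has invariant factor(s) [2] giving torsion. So H_1 = Z/2.
rank ∂_2 = 15, rank ∂_3 = 0 ⇒ b_2 = 16 − 15 − 0 = 1. So H_2 = Z.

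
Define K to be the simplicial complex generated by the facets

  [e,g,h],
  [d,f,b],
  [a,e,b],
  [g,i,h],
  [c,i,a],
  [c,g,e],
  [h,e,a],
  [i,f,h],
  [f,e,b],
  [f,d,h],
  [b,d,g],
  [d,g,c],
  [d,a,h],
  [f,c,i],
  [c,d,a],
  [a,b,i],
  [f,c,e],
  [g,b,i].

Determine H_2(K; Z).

Order the vertices as a < b < c < d < e < f < g < h < i. Listing each simplex with vertices in this order, K has dimension 2 with simplices:

  0-simplices (9): a, b, c, d, e, f, g, h, i
  1-simplices (27): ab, ac, ad, ae, ah, ai, bd, be, bf, bg, bi, cd, ce, cf, cg, ci, df, dg, dh, ef, eg, eh, fh, fi, gh, gi, hi
  2-simplices (18): abe, abi, acd, aci, adh, aeh, bdf, bdg, bef, bgi, cdg, cef, ceg, cfi, dfh, egh, fhi, ghi

so the chain groups are C_0 ≅ Z^9, C_1 ≅ Z^27, C_2 ≅ Z^18.

The boundary map ∂_1: C_1 → C_0 sends each edge [p,q] (with p < q) to q − p. For instance
  ∂ci = i − c.
As a 9×27 matrix over Z this has rank 8, with invariant factors (1,1,1,1,1,1,1,1).

Boundary ∂_2: C_2 → C_1 acts by ∂[p,q,r] = [q,r] − [p,r] + [p,q]. For instance
  ∂bef = ef − bf + be,
  ∂abe = be − ae + ab.
As a 27×18 matrix over Z this has rank 17, with invariant factors (1,1,1,1,1,1,1,1,1,1,1,1,1,1,1,1,1).

Now H_k = ker ∂_k / im ∂_{k+1}, so:

  H_2: rank ker ∂_2 − rank ∂_3 = (18 − 17) − 0 = 1, and there is no ∂_3, so H_2 = Z.

(K is a triangulation of the torus T^2.)

H_2 ≅ Z.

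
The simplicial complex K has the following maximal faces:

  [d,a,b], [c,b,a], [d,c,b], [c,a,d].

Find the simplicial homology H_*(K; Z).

We work with the vertex ordering a < b < c < d. The simplices of K, each written with vertices in increasing order, are:

  0-simplices (4): a, b, c, d
  1-simplices (6): ab, ac, ad, bc, bd, cd
  2-simplices (4): abc, abd, acd, bcd

giving chain groups C_0 ≅ Z^4, C_1 ≅ Z^6, C_2 ≅ Z^4.

The boundary map ∂_1: C_1 → C_0 maps an edge to its endpoints' difference, ∂[p,q] = q − p.
The resulting 4×6 matrix has rank 3, and its Smith normal form has invariant factors (1,1,1).

The boundary map ∂_2: C_2 → C_1 sends each 2-simplex [p,q,r] to [q,r] − [p,r] + [p,q]. For instance
  ∂abc = bc − ac + ab,
  ∂acd = cd − ad + ac.
As a 6×4 matrix over Z this has rank 3, with invariant factors (1,1,1).

Now H_k = ker ∂_k / im ∂_{k+1}, so:

  H_0: rank C_0 − rank ∂_1 = 4 − 3 = 1, and the invariant factors of ∂_1 are all 1, so H_0 ≅ Z.
  H_1: rank ker ∂_1 − rank ∂_2 = (6 − 3) − 3 = 0, and the invariant factors of ∂_2 are all 1, so H_1 ≅ 0.
  H_2: rank ker ∂_2 − rank ∂_3 = (4 − 3) − 0 = 1, and there is no ∂_3, so H_2 ≅ Z.

H_0 ≅ Z,  H_1 = 0,  H_2 ≅ Z.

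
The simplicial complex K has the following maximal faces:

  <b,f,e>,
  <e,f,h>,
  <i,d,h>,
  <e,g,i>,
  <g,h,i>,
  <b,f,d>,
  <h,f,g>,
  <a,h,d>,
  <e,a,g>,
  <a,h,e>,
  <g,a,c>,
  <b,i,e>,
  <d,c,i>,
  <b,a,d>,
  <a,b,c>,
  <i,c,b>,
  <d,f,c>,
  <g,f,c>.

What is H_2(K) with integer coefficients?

H_2 = 0.

We work with the vertex ordering a < b < c < d < e < f < g < h < i. The simplices of K, each written with vertices in increasing order, are:

  0-simplices (9): a, b, c, d, e, f, g, h, i
  1-simplices (27): ab, ac, ad, ae, ag, ah, bc, bd, be, bf, bi, cd, cf, cg, ci, df, dh, di, ef, eg, eh, ei, fg, fh, gh, gi, hi
  2-simplices (18): abc, abd, acg, adh, aeg, aeh, bci, bdf, bef, bei, cdf, cdi, cfg, dhi, efh, egi, fgh, ghi

Hence C_0 ≅ Z^9, C_1 ≅ Z^27, C_2 ≅ Z^18.

∂_1: C_1 → C_0 is given by ∂[p,q] = [q] − [p]. For instance
  ∂cg = g − c.
The 9×27 boundary matrix has rank 8 and Smith normal form diag(1,1,1,1,1,1,1,1).

∂_2: C_2 → C_1 maps a triangle to the signed sum of its edges. For instance
  ∂bdf = df − bf + bd,
  ∂abc = bc − ac + ab.
The resulting 27×18 matrix has rank 18, and its Smith normal form has invariant factors (1,1,1,1,1,1,1,1,1,1,1,1,1,1,1,1,1,2).

Reading off H_k = ker ∂_k / im ∂_{k+1}:

  H_2: rank ker ∂_2 − rank ∂_3 = (18 − 18) − 0 = 0, and there is no ∂_3, so H_2 = 0.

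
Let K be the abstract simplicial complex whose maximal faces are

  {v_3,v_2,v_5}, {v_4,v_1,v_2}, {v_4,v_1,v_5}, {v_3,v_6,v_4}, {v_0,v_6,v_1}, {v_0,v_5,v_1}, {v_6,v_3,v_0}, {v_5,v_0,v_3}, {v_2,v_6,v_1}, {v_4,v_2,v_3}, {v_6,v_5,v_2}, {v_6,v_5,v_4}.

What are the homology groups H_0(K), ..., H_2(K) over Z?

We work with the vertex ordering v_0 < v_1 < v_2 < v_3 < v_4 < v_5 < v_6. The simplices of K, each written with vertices in increasing order, are:

  0-simplices (7): [v_0], [v_1], [v_2], [v_3], [v_4], [v_5], [v_6]
  1-simplices (18): (18 of them)
  2-simplices (12): (12 of them)

giving chain groups C_0 ≅ Z^7, C_1 ≅ Z^18, C_2 ≅ Z^12.

The boundary map ∂_1: C_1 → C_0 sends each edge [p,q] (with p < q) to q − p.
The 7×18 boundary matrix has rank 6 and Smith normal form diag(1,1,1,1,1,1).

∂_2: C_2 → C_1 acts by ∂[p,q,r] = [q,r] − [p,r] + [p,q]. For instance
  ∂[v_1,v_2,v_4] = [v_2,v_4] − [v_1,v_4] + [v_1,v_2],
  ∂[v_0,v_1,v_5] = [v_1,v_5] − [v_0,v_5] + [v_0,v_1].
As a 18×12 matrix over Z this has rank 12, with invariant factors (1,1,1,1,1,1,1,1,1,1,1,2).

Computing H_k = (kernel of ∂_k) / (image of ∂_{k+1}):

  H_0: rank C_0 − rank ∂_1 = 7 − 6 = 1, and the invariant factors of ∂_1 are all 1, so H_0 = Z.
  H_1: rank ker ∂_1 − rank ∂_2 = (18 − 6) − 12 = 0, and ∂_2 has invariant factor 2 > 1, so H_1 = Z_2.
  H_2: rank ker ∂_2 − rank ∂_3 = (12 − 12) − 0 = 0, and there is no ∂_3, so H_2 = 0.

As a check, the Euler characteristic is 7 − 18 + 12 = 1, which agrees with 1 − 0 + 0 = 1.

H_0 ≅ Z,  H_1 ≅ Z_2,  H_2 = 0.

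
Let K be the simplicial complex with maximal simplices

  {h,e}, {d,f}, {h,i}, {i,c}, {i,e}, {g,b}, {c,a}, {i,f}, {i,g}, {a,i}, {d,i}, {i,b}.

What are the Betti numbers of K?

We work with the vertex ordering a < b < c < d < e < f < g < h < i. The simplices of K, each written with vertices in increasing order, are:

  0-simplices (9): a, b, c, d, e, f, g, h, i
  1-simplices (12): ac, ai, bg, bi, ci, df, di, eh, ei, fi, gi, hi

Hence C_0 ≅ Z^9, C_1 ≅ Z^12.

The boundary map ∂_1: C_1 → C_0 is given by ∂[p,q] = [q] − [p]. For instance
  ∂df = f − d.
This gives a 9×12 integer matrix of rank 8; reducing to Smith normal form yields diagonal entries (1,1,1,1,1,1,1,1).

Reading off H_k = ker ∂_k / im ∂_{k+1}:

  H_0: rank C_0 − rank ∂_1 = 9 − 8 = 1, and the invariant factors of ∂_1 are all 1, so H_0 ≅ Z.
  H_1: rank ker ∂_1 − rank ∂_2 = (12 − 8) − 0 = 4, and there is no ∂_2, so H_1 ≅ Z^4.

(K is a triangulation of a wedge of 4 circles.)

Hence the Betti numbers are b_0 = 1, b_1 = 4.

b_0 = 1, b_1 = 4.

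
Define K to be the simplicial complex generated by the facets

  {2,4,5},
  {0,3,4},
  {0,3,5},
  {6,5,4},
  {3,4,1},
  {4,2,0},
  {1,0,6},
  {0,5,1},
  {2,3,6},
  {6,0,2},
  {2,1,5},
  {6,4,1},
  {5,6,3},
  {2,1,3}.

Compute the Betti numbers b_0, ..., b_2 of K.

b_0 = 1, b_1 = 2, b_2 = 1.

Order the vertices as 0 < 1 < 2 < 3 < 4 < 5 < 6. Listing each simplex with vertices in this order, K has dimension 2 with simplices:

  0-simplices (7): [0], [1], [2], [3], [4], [5], [6]
  1-simplices (21): [0,1], [0,2], [0,3], [0,4], [0,5], [0,6], [1,2], [1,3], [1,4], [1,5], [1,6], [2,3], [2,4], [2,5], [2,6], [3,4], [3,5], [3,6], [4,5], [4,6], [5,6]
  2-simplices (14): [0,1,5], [0,1,6], [0,2,4], [0,2,6], [0,3,4], [0,3,5], [1,2,3], [1,2,5], [1,3,4], [1,4,6], [2,3,6], [2,4,5], [3,5,6], [4,5,6]

giving chain groups C_0 ≅ Z^7, C_1 ≅ Z^21, C_2 ≅ Z^14.

The boundary map ∂_1: C_1 → C_0 sends each edge [p,q] (with p < q) to q − p. For instance
  ∂[4,5] = [5] − [4].
This gives a 7×21 integer matrix of rank 6; reducing to Smith normal form yields diagonal entries (1,1,1,1,1,1).

∂_2: C_2 → C_1 sends each 2-simplex [p,q,r] to [q,r] − [p,r] + [p,q]. For instance
  ∂[0,1,6] = [1,6] − [0,6] + [0,1],
  ∂[0,3,4] = [3,4] − [0,4] + [0,3].
This gives a 21×14 integer matrix of rank 13; reducing to Smith normal form yields diagonal entries (1,1,1,1,1,1,1,1,1,1,1,1,1).

From H_k ≅ ker(∂_k) / im(∂_{k+1}) we obtain:

  H_0: rank C_0 − rank ∂_1 = 7 − 6 = 1, and the invariant factors of ∂_1 are all 1, so H_0 ≅ Z.
  H_1: rank ker ∂_1 − rank ∂_2 = (21 − 6) − 13 = 2, and the invariant factors of ∂_2 are all 1, so H_1 ≅ Z^2.
  H_2: rank ker ∂_2 − rank ∂_3 = (14 − 13) − 0 = 1, and there is no ∂_3, so H_2 ≅ Z.

Hence the Betti numbers are b_0 = 1, b_1 = 2, b_2 = 1.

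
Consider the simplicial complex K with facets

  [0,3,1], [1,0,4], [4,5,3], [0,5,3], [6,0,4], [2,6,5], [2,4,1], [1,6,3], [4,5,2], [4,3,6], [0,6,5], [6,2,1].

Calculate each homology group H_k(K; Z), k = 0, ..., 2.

H_0 ≅ Z,  H_1 ≅ Z_2,  H_2 = 0.

Order the vertices as 0 < 1 < 2 < 3 < 4 < 5 < 6. Listing each simplex with vertices in this order, K has dimension 2 with simplices:

  0-simplices (7): [0], [1], [2], [3], [4], [5], [6]
  1-simplices (18): [0,1], [0,3], [0,4], [0,5], [0,6], [1,2], [1,3], [1,4], [1,6], [2,4], [2,5], [2,6], [3,4], [3,5], [3,6], [4,5], [4,6], [5,6]
  2-simplices (12): [0,1,3], [0,1,4], [0,3,5], [0,4,6], [0,5,6], [1,2,4], [1,2,6], [1,3,6], [2,4,5], [2,5,6], [3,4,5], [3,4,6]

giving chain groups C_0 ≅ Z^7, C_1 ≅ Z^18, C_2 ≅ Z^12.

The boundary map ∂_1: C_1 → C_0 is given by ∂[p,q] = [q] − [p].
This gives a 7×18 integer matrix of rank 6; reducing to Smith normal form yields diagonal entries (1,1,1,1,1,1).

∂_2: C_2 → C_1 sends each 2-simplex [p,q,r] to [q,r] − [p,r] + [p,q]. For instance
  ∂[0,1,4] = [1,4] − [0,4] + [0,1],
  ∂[2,4,5] = [4,5] − [2,5] + [2,4].
This gives a 18×12 integer matrix of rank 12; reducing to Smith normal form yields diagonal entries (1,1,1,1,1,1,1,1,1,1,1,2).

Reading off H_k = ker ∂_k / im ∂_{k+1}:

  H_0: rank C_0 − rank ∂_1 = 7 − 6 = 1, and the invariant factors of ∂_1 are all 1, so H_0 = Z.
  H_1: rank ker ∂_1 − rank ∂_2 = (18 − 6) − 12 = 0, and ∂_2 has invariant factor 2 > 1, so H_1 = Z_2.
  H_2: rank ker ∂_2 − rank ∂_3 = (12 − 12) − 0 = 0, and there is no ∂_3, so H_2 = 0.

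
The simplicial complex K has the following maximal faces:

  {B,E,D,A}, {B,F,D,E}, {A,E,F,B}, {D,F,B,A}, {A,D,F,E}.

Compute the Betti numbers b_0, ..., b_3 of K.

b_0 = 1, b_1 = 0, b_2 = 0, b_3 = 1.

We work with the vertex ordering A < B < D < E < F. The simplices of K, each written with vertices in increasing order, are:

  0-simplices (5): A, B, D, E, F
  1-simplices (10): AB, AD, AE, AF, BD, BE, BF, DE, DF, EF
  2-simplices (10): ABD, ABE, ABF, ADE, ADF, AEF, BDE, BDF, BEF, DEF
  3-simplices (5): ABDE, ABDF, ABEF, ADEF, BDEF

so the chain groups are C_0 ≅ Z^5, C_1 ≅ Z^10, C_2 ≅ Z^10, C_3 ≅ Z^5.

∂_1: C_1 → C_0 maps an edge to its endpoints' difference, ∂[p,q] = q − p.
This gives a 5×10 integer matrix of rank 4; reducing to Smith normal form yields diagonal entries (1,1,1,1).

∂_2: C_2 → C_1 acts by ∂[p,q,r] = [q,r] − [p,r] + [p,q]. For instance
  ∂ABF = BF − AF + AB,
  ∂BEF = EF − BF + BE.
This gives a 10×10 integer matrix of rank 6; reducing to Smith normal form yields diagonal entries (1,1,1,1,1,1).

∂_3: C_3 → C_2 sends each 3-simplex σ to the alternating sum Σ_i (−1)^i (σ with its i-th vertex removed). For instance
  ∂ABEF = BEF − AEF + ABF − ABE,
  ∂ABDF = BDF − ADF + ABF − ABD.
The 10×5 boundary matrix has rank 4 and Smith normal form diag(1,1,1,1).

Reading off H_k = ker ∂_k / im ∂_{k+1}:

  H_0: rank C_0 − rank ∂_1 = 5 − 4 = 1, and the invariant factors of ∂_1 are all 1, so H_0 = Z.
  H_1: rank ker ∂_1 − rank ∂_2 = (10 − 4) − 6 = 0, and the invariant factors of ∂_2 are all 1, so H_1 = 0.
  H_2: rank ker ∂_2 − rank ∂_3 = (10 − 6) − 4 = 0, and the invariant factors of ∂_3 are all 1, so H_2 = 0.
  H_3: rank ker ∂_3 − rank ∂_4 = (5 − 4) − 0 = 1, and there is no ∂_4, so H_3 = Z.

As a check, the Euler characteristic is 5 − 10 + 10 − 5 = 0, which agrees with 1 − 0 + 0 − 1 = 0.

Hence the Betti numbers are b_0 = 1, b_1 = 0, b_2 = 0, b_3 = 1.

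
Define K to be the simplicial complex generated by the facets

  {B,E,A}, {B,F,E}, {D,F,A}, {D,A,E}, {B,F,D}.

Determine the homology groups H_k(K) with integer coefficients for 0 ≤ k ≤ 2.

H_0 = Z,  H_1 = Z,  H_2 = 0.

Fix the vertex order A < B < D < E < F and write every simplex with vertices in increasing order. Then dim K = 2 and the simplices of K are:

  0-simplices (5): A, B, D, E, F
  1-simplices (10): AB, AD, AE, AF, BD, BE, BF, DE, DF, EF
  2-simplices (5): ABE, ADE, ADF, BDF, BEF

Hence C_0 ≅ Z^5, C_1 ≅ Z^10, C_2 ≅ Z^5.

∂_1: C_1 → C_0 sends each edge [p,q] (with p < q) to q − p. For instance
  ∂EF = F − E.
As a 5×10 matrix over Z this has rank 4, with invariant factors (1,1,1,1).

∂_2: C_2 → C_1 maps a triangle to the signed sum of its edges. For instance
  ∂ABE = BE − AE + AB,
  ∂ADF = DF − AF + AD.
As a 10×5 matrix over Z this has rank 5, with invariant factors (1,1,1,1,1).

Now H_k = ker ∂_k / im ∂_{k+1}, so:

  H_0: rank C_0 − rank ∂_1 = 5 − 4 = 1, and the invariant factors of ∂_1 are all 1, so H_0 = Z.
  H_1: rank ker ∂_1 − rank ∂_2 = (10 − 4) − 5 = 1, and the invariant factors of ∂_2 are all 1, so H_1 = Z.
  H_2: rank ker ∂_2 − rank ∂_3 = (5 − 5) − 0 = 0, and there is no ∂_3, so H_2 = 0.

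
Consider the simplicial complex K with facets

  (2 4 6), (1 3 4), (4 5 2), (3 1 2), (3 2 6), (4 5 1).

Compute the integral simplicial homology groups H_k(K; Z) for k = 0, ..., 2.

H_0 ≅ Z,  H_1 ≅ Z,  H_2 = 0.

Order the vertices as 1 < 2 < 3 < 4 < 5 < 6. Listing each simplex with vertices in this order, K has dimension 2 with simplices:

  0-simplices (6): [1], [2], [3], [4], [5], [6]
  1-simplices (12): [1,2], [1,3], [1,4], [1,5], [2,3], [2,4], [2,5], [2,6], [3,4], [3,6], [4,5], [4,6]
  2-simplices (6): [1,2,3], [1,3,4], [1,4,5], [2,3,6], [2,4,5], [2,4,6]

so the chain groups are C_0 ≅ Z^6, C_1 ≅ Z^12, C_2 ≅ Z^6.

∂_1: C_1 → C_0 sends each edge [p,q] (with p < q) to q − p.
The resulting 6×12 matrix has rank 5, and its Smith normal form has invariant factors (1,1,1,1,1).

The boundary map ∂_2: C_2 → C_1 maps a triangle to the signed sum of its edges. For instance
  ∂[1,3,4] = [3,4] − [1,4] + [1,3],
  ∂[2,3,6] = [3,6] − [2,6] + [2,3].
The resulting 12×6 matrix has rank 6, and its Smith normal form has invariant factors (1,1,1,1,1,1).

From H_k ≅ ker(∂_k) / im(∂_{k+1}) we obtain:

  H_0: rank C_0 − rank ∂_1 = 6 − 5 = 1, and the invariant factors of ∂_1 are all 1, so H_0 ≅ Z.
  H_1: rank ker ∂_1 − rank ∂_2 = (12 − 5) − 6 = 1, and the invariant factors of ∂_2 are all 1, so H_1 ≅ Z.
  H_2: rank ker ∂_2 − rank ∂_3 = (6 − 6) − 0 = 0, and there is no ∂_3, so H_2 ≅ 0.

As a check, the Euler characteristic is 6 − 12 + 6 = 0, which agrees with 1 − 1 + 0 = 0.
(K is a triangulation of the cylinder S^1 x I.)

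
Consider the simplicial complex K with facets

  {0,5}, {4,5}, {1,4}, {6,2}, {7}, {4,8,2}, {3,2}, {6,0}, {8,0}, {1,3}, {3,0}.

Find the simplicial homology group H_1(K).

H_1 = Z^4.

We work with the vertex ordering 0 < 1 < 2 < 3 < 4 < 5 < 6 < 7 < 8. The simplices of K, each written with vertices in increasing order, are:

  0-simplices (9): [0], [1], [2], [3], [4], [5], [6], [7], [8]
  1-simplices (12): [0,3], [0,5], [0,6], [0,8], [1,3], [1,4], [2,3], [2,4], [2,6], [2,8], [4,5], [4,8]
  2-simplices (1): [2,4,8]

giving chain groups C_0 ≅ Z^9, C_1 ≅ Z^12, C_2 ≅ Z^1.

Boundary ∂_1: C_1 → C_0 sends each edge [p,q] (with p < q) to q − p.
This gives a 9×12 integer matrix of rank 7; reducing to Smith normal form yields diagonal entries (1,1,1,1,1,1,1).

The boundary map ∂_2: C_2 → C_1 acts by ∂[p,q,r] = [q,r] − [p,r] + [p,q]. For instance
  ∂[2,4,8] = [4,8] − [2,8] + [2,4].
As a 12×1 matrix over Z this has rank 1, with invariant factors (1).

From H_k ≅ ker(∂_k) / im(∂_{k+1}) we obtain:

  H_1: rank ker ∂_1 − rank ∂_2 = (12 − 7) − 1 = 4, and the invariant factors of ∂_2 are all 1, so H_1 = Z^4.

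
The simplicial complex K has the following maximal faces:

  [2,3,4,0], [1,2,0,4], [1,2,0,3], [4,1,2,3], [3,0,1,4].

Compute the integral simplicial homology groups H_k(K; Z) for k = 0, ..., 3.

K has 5 vertices, 10 edges, 10 triangles, 5 3-simplices.
rank ∂_0 = 0, rank ∂_1 = 4 ⇒ b_0 = 5 − 0 − 4 = 1; all invariant factors of ∂_1 are 1 so no torsion. So H_0 = Z.
rank ∂_1 = 4, rank ∂_2 = 6 ⇒ b_1 = 10 − 4 − 6 = 0; all invariant factors of ∂_2 are 1 so no torsion. So H_1 = 0.
rank ∂_2 = 6, rank ∂_3 = 4 ⇒ b_2 = 10 − 6 − 4 = 0; all invariant factors of ∂_3 are 1 so no torsion. So H_2 = 0.
rank ∂_3 = 4, rank ∂_4 = 0 ⇒ b_3 = 5 − 4 − 0 = 1. So H_3 = Z.

H_0 ≅ Z,  H_1 = 0,  H_2 = 0,  H_3 ≅ Z.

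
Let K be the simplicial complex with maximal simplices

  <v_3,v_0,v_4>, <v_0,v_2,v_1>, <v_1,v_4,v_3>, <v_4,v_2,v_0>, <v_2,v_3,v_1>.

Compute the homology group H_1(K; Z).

We work with the vertex ordering v_0 < v_1 < v_2 < v_3 < v_4. The simplices of K, each written with vertices in increasing order, are:

  0-simplices (5): [v_0], [v_1], [v_2], [v_3], [v_4]
  1-simplices (10): [v_0,v_1], [v_0,v_2], [v_0,v_3], [v_0,v_4], [v_1,v_2], [v_1,v_3], [v_1,v_4], [v_2,v_3], [v_2,v_4], [v_3,v_4]
  2-simplices (5): [v_0,v_1,v_2], [v_0,v_2,v_4], [v_0,v_3,v_4], [v_1,v_2,v_3], [v_1,v_3,v_4]

giving chain groups C_0 ≅ Z^5, C_1 ≅ Z^10, C_2 ≅ Z^5.

Boundary ∂_1: C_1 → C_0 maps an edge to its endpoints' difference, ∂[p,q] = q − p. For instance
  ∂[v_0,v_1] = [v_1] − [v_0].
The resulting 5×10 matrix has rank 4, and its Smith normal form has invariant factors (1,1,1,1).

The boundary map ∂_2: C_2 → C_1 maps a triangle to the signed sum of its edges. For instance
  ∂[v_0,v_2,v_4] = [v_2,v_4] − [v_0,v_4] + [v_0,v_2],
  ∂[v_0,v_3,v_4] = [v_3,v_4] − [v_0,v_4] + [v_0,v_3].
The 10×5 boundary matrix has rank 5 and Smith normal form diag(1,1,1,1,1).

Computing H_k = (kernel of ∂_k) / (image of ∂_{k+1}):

  H_1: rank ker ∂_1 − rank ∂_2 = (10 − 4) − 5 = 1, and the invariant factors of ∂_2 are all 1, so H_1 = Z.

(K is a triangulation of the Möbius band.)

H_1 = Z.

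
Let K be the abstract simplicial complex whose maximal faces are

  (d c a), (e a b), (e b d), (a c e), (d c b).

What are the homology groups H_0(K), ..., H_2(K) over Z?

K has 5 vertices, 10 edges, 5 triangles.
rank ∂_0 = 0, rank ∂_1 = 4 ⇒ b_0 = 5 − 0 − 4 = 1; all invariant factors of ∂_1 are 1 so no torsion. So H_0 ≅ Z.
rank ∂_1 = 4, rank ∂_2 = 5 ⇒ b_1 = 10 − 4 − 5 = 1; all invariant factors of ∂_2 are 1 so no torsion. So H_1 ≅ Z.
rank ∂_2 = 5, rank ∂_3 = 0 ⇒ b_2 = 5 − 5 − 0 = 0. So H_2 ≅ 0.

H_0 ≅ Z,  H_1 ≅ Z,  H_2 = 0.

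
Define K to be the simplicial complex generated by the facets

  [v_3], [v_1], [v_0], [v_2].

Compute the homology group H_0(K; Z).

H_0 = Z^4.

Fix the vertex order v_0 < v_1 < v_2 < v_3 and write every simplex with vertices in increasing order. Then dim K = 0 and the simplices of K are:

  0-simplices (4): [v_0], [v_1], [v_2], [v_3]

so the chain groups are C_0 ≅ Z^4.

Now H_k = ker ∂_k / im ∂_{k+1}, so:

  H_0: rank C_0 − rank ∂_1 = 4 − 0 = 4, and there is no ∂_1, so H_0 ≅ Z^4.

(K is a triangulation of a set of 4 points.)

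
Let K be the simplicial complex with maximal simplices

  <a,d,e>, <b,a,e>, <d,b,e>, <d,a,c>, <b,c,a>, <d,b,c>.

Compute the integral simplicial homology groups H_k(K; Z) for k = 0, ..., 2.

We work with the vertex ordering a < b < c < d < e. The simplices of K, each written with vertices in increasing order, are:

  0-simplices (5): a, b, c, d, e
  1-simplices (9): ab, ac, ad, ae, bc, bd, be, cd, de
  2-simplices (6): abc, abe, acd, ade, bcd, bde

giving chain groups C_0 ≅ Z^5, C_1 ≅ Z^9, C_2 ≅ Z^6.

∂_1: C_1 → C_0 sends each edge [p,q] (with p < q) to q − p. For instance
  ∂ae = e − a.
The 5×9 boundary matrix has rank 4 and Smith normal form diag(1,1,1,1).

Boundary ∂_2: C_2 → C_1 sends each 2-simplex [p,q,r] to [q,r] − [p,r] + [p,q]. For instance
  ∂bde = de − be + bd,
  ∂bcd = cd − bd + bc.
As a 9×6 matrix over Z this has rank 5, with invariant factors (1,1,1,1,1).

Now H_k = ker ∂_k / im ∂_{k+1}, so:

  H_0: rank C_0 − rank ∂_1 = 5 − 4 = 1, and the invariant factors of ∂_1 are all 1, so H_0 = Z.
  H_1: rank ker ∂_1 − rank ∂_2 = (9 − 4) − 5 = 0, and the invariant factors of ∂_2 are all 1, so H_1 = 0.
  H_2: rank ker ∂_2 − rank ∂_3 = (6 − 5) − 0 = 1, and there is no ∂_3, so H_2 = Z.

H_0 = Z,  H_1 = 0,  H_2 = Z.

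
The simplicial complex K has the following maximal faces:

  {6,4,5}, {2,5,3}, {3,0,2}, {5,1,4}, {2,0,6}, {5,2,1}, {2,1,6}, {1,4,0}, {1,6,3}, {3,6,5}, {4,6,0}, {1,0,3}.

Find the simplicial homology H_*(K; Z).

H_0 ≅ Z,  H_1 ≅ Z/2,  H_2 = 0.

Take the total order 0 < 1 < 2 < 3 < 4 < 5 < 6 on the vertex set. Then K (dimension 2) consists of the simplices:

  0-simplices (7): [0], [1], [2], [3], [4], [5], [6]
  1-simplices (18): [0,1], [0,2], [0,3], [0,4], [0,6], [1,2], [1,3], [1,4], [1,5], [1,6], [2,3], [2,5], [2,6], [3,5], [3,6], [4,5], [4,6], [5,6]
  2-simplices (12): [0,1,3], [0,1,4], [0,2,3], [0,2,6], [0,4,6], [1,2,5], [1,2,6], [1,3,6], [1,4,5], [2,3,5], [3,5,6], [4,5,6]

Hence C_0 ≅ Z^7, C_1 ≅ Z^18, C_2 ≅ Z^12.

Boundary ∂_1: C_1 → C_0 sends each edge [p,q] (with p < q) to q − p. For instance
  ∂[0,1] = [1] − [0].
This gives a 7×18 integer matrix of rank 6; reducing to Smith normal form yields diagonal entries (1,1,1,1,1,1).

∂_2: C_2 → C_1 maps a triangle to the signed sum of its edges. For instance
  ∂[0,1,3] = [1,3] − [0,3] + [0,1],
  ∂[0,1,4] = [1,4] − [0,4] + [0,1].
This gives a 18×12 integer matrix of rank 12; reducing to Smith normal form yields diagonal entries (1,1,1,1,1,1,1,1,1,1,1,2).

From H_k ≅ ker(∂_k) / im(∂_{k+1}) we obtain:

  H_0: rank C_0 − rank ∂_1 = 7 − 6 = 1, and the invariant factors of ∂_1 are all 1, so H_0 ≅ Z.
  H_1: rank ker ∂_1 − rank ∂_2 = (18 − 6) − 12 = 0, and ∂_2 has invariant factor 2 > 1, so H_1 ≅ Z/2.
  H_2: rank ker ∂_2 − rank ∂_3 = (12 − 12) − 0 = 0, and there is no ∂_3, so H_2 ≅ 0.

(K is a triangulation of the real projective plane RP^2.)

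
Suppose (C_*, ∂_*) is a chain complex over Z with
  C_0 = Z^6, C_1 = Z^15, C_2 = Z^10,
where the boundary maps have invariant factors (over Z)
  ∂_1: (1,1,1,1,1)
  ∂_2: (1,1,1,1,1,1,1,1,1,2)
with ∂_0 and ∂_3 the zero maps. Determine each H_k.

H_0: b_0 = 6 − 0 − 5 = 1; torsion from ∂_1 factors > 1: none. So H_0 = Z.
H_1: b_1 = 15 − 5 − 10 = 0; torsion from ∂_2 factors > 1: [2]. So H_1 = Z/2.
H_2: b_2 = 10 − 10 − 0 = 0; torsion from ∂_3 factors > 1: none. So H_2 = 0.

H_0 = Z,  H_1 = Z/2,  H_2 = 0.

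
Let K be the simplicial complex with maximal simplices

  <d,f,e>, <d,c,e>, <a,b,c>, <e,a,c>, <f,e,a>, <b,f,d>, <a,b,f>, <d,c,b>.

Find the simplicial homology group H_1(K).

H_1 ≅ 0.

K has 6 vertices, 12 edges, 8 triangles.
rank ∂_1 = 5, rank ∂_2 = 7 ⇒ b_1 = 12 − 5 − 7 = 0; all invariant factors of ∂_2 are 1 so no torsion. So H_1 = 0.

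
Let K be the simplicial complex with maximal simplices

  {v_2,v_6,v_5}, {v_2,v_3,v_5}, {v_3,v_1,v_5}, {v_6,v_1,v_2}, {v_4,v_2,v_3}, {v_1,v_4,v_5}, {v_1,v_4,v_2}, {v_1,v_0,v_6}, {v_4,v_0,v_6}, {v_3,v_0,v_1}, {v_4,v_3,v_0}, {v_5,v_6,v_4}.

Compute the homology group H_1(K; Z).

Take the total order v_0 < v_1 < v_2 < v_3 < v_4 < v_5 < v_6 on the vertex set. Then K (dimension 2) consists of the simplices:

  0-simplices (7): [v_0], [v_1], [v_2], [v_3], [v_4], [v_5], [v_6]
  1-simplices (18): (18 of them)
  2-simplices (12): (12 of them)

giving chain groups C_0 ≅ Z^7, C_1 ≅ Z^18, C_2 ≅ Z^12.

The boundary map ∂_1: C_1 → C_0 maps an edge to its endpoints' difference, ∂[p,q] = q − p. For instance
  ∂[v_0,v_3] = [v_3] − [v_0].
This gives a 7×18 integer matrix of rank 6; reducing to Smith normal form yields diagonal entries (1,1,1,1,1,1).

∂_2: C_2 → C_1 acts by ∂[p,q,r] = [q,r] − [p,r] + [p,q]. For instance
  ∂[v_1,v_3,v_5] = [v_3,v_5] − [v_1,v_5] + [v_1,v_3],
  ∂[v_2,v_3,v_5] = [v_3,v_5] − [v_2,v_5] + [v_2,v_3].
As a 18×12 matrix over Z this has rank 12, with invariant factors (1,1,1,1,1,1,1,1,1,1,1,2).

Now H_k = ker ∂_k / im ∂_{k+1}, so:

  H_1: rank ker ∂_1 − rank ∂_2 = (18 − 6) − 12 = 0, and ∂_2 has invariant factor 2 > 1, so H_1 = Z/2Z.

H_1 = Z/2Z.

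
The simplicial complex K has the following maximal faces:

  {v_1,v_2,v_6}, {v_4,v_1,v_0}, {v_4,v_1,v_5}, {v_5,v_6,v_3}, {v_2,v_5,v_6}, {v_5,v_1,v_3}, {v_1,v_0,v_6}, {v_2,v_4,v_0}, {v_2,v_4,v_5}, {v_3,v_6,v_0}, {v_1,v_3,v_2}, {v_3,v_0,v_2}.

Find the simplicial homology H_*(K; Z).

H_0 ≅ Z,  H_1 ≅ Z_2,  H_2 = 0.

We work with the vertex ordering v_0 < v_1 < v_2 < v_3 < v_4 < v_5 < v_6. The simplices of K, each written with vertices in increasing order, are:

  0-simplices (7): [v_0], [v_1], [v_2], [v_3], [v_4], [v_5], [v_6]
  1-simplices (18): (18 of them)
  2-simplices (12): (12 of them)

Hence C_0 ≅ Z^7, C_1 ≅ Z^18, C_2 ≅ Z^12.

The boundary map ∂_1: C_1 → C_0 maps an edge to its endpoints' difference, ∂[p,q] = q − p. For instance
  ∂[v_4,v_5] = [v_5] − [v_4].
The resulting 7×18 matrix has rank 6, and its Smith normal form has invariant factors (1,1,1,1,1,1).

The boundary map ∂_2: C_2 → C_1 acts by ∂[p,q,r] = [q,r] − [p,r] + [p,q]. For instance
  ∂[v_1,v_3,v_5] = [v_3,v_5] − [v_1,v_5] + [v_1,v_3],
  ∂[v_2,v_5,v_6] = [v_5,v_6] − [v_2,v_6] + [v_2,v_5].
The resulting 18×12 matrix has rank 12, and its Smith normal form has invariant factors (1,1,1,1,1,1,1,1,1,1,1,2).

From H_k ≅ ker(∂_k) / im(∂_{k+1}) we obtain:

  H_0: rank C_0 − rank ∂_1 = 7 − 6 = 1, and the invariant factors of ∂_1 are all 1, so H_0 ≅ Z.
  H_1: rank ker ∂_1 − rank ∂_2 = (18 − 6) − 12 = 0, and ∂_2 has invariant factor 2 > 1, so H_1 ≅ Z_2.
  H_2: rank ker ∂_2 − rank ∂_3 = (12 − 12) − 0 = 0, and there is no ∂_3, so H_2 ≅ 0.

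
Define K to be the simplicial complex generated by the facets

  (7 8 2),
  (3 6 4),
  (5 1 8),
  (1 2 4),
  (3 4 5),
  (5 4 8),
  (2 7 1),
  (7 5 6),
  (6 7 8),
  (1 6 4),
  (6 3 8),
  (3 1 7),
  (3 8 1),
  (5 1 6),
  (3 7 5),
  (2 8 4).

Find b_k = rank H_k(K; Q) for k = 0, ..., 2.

K has 8 vertices, 24 edges, 16 triangles.
rank ∂_0 = 0, rank ∂_1 = 7 ⇒ b_0 = 8 − 0 − 7 = 1; all invariant factors of ∂_1 are 1 so no torsion. So H_0 ≅ Z.
rank ∂_1 = 7, rank ∂_2 = 15 ⇒ b_1 = 24 − 7 − 15 = 2; all invariant factors of ∂_2 are 1 so no torsion. So H_1 ≅ Z^2.
rank ∂_2 = 15, rank ∂_3 = 0 ⇒ b_2 = 16 − 15 − 0 = 1. So H_2 ≅ Z.

b_0 = 1, b_1 = 2, b_2 = 1.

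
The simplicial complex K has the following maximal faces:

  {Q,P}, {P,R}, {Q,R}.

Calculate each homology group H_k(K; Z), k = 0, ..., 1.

We work with the vertex ordering P < Q < R. The simplices of K, each written with vertices in increasing order, are:

  0-simplices (3): P, Q, R
  1-simplices (3): PQ, PR, QR

giving chain groups C_0 ≅ Z^3, C_1 ≅ Z^3.

∂_1: C_1 → C_0 sends each edge [p,q] (with p < q) to q − p. For instance
  ∂PR = R − P.
The 3×3 boundary matrix has rank 2 and Smith normal form diag(1,1).

Reading off H_k = ker ∂_k / im ∂_{k+1}:

  H_0: rank C_0 − rank ∂_1 = 3 − 2 = 1, and the invariant factors of ∂_1 are all 1, so H_0 ≅ Z.
  H_1: rank ker ∂_1 − rank ∂_2 = (3 − 2) − 0 = 1, and there is no ∂_2, so H_1 ≅ Z.

As a check, the Euler characteristic is 3 − 3 = 0, which agrees with 1 − 1 = 0.
(K is a triangulation of the circle S^1.)

H_0 = Z,  H_1 = Z.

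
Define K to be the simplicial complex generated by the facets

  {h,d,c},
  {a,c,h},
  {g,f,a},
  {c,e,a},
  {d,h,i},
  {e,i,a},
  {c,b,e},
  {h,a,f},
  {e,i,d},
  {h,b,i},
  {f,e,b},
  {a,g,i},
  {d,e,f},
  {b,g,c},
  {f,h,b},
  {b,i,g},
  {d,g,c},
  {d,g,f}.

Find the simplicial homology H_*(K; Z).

Fix the vertex order a < b < c < d < e < f < g < h < i and write every simplex with vertices in increasing order. Then dim K = 2 and the simplices of K are:

  0-simplices (9): a, b, c, d, e, f, g, h, i
  1-simplices (27): ac, ae, af, ag, ah, ai, bc, be, bf, bg, bh, bi, cd, ce, cg, ch, de, df, dg, dh, di, ef, ei, fg, fh, gi, hi
  2-simplices (18): ace, ach, aei, afg, afh, agi, bce, bcg, bef, bfh, bgi, bhi, cdg, cdh, def, dei, dfg, dhi

so the chain groups are C_0 ≅ Z^9, C_1 ≅ Z^27, C_2 ≅ Z^18.

Boundary ∂_1: C_1 → C_0 is given by ∂[p,q] = [q] − [p].
The 9×27 boundary matrix has rank 8 and Smith normal form diag(1,1,1,1,1,1,1,1).

Boundary ∂_2: C_2 → C_1 sends each 2-simplex [p,q,r] to [q,r] − [p,r] + [p,q]. For instance
  ∂cdg = dg − cg + cd,
  ∂bgi = gi − bi + bg.
As a 27×18 matrix over Z this has rank 17, with invariant factors (1,1,1,1,1,1,1,1,1,1,1,1,1,1,1,1,1).

Reading off H_k = ker ∂_k / im ∂_{k+1}:

  H_0: rank C_0 − rank ∂_1 = 9 − 8 = 1, and the invariant factors of ∂_1 are all 1, so H_0 ≅ Z.
  H_1: rank ker ∂_1 − rank ∂_2 = (27 − 8) − 17 = 2, and the invariant factors of ∂_2 are all 1, so H_1 ≅ Z^2.
  H_2: rank ker ∂_2 − rank ∂_3 = (18 − 17) − 0 = 1, and there is no ∂_3, so H_2 ≅ Z.

As a check, the Euler characteristic is 9 − 27 + 18 = 0, which agrees with 1 − 2 + 1 = 0.

H_0 = Z,  H_1 = Z^2,  H_2 = Z.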